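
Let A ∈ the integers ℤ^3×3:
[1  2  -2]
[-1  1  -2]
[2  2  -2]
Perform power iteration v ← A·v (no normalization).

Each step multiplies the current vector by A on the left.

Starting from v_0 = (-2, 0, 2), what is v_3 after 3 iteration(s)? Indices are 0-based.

v_3 = (46, 14, 52)

v_0 = (-2, 0, 2).
v_1 = A·v_0 = (-6, -2, -8).
v_2 = A·v_1 = (6, 20, 0).
v_3 = A·v_2 = (46, 14, 52).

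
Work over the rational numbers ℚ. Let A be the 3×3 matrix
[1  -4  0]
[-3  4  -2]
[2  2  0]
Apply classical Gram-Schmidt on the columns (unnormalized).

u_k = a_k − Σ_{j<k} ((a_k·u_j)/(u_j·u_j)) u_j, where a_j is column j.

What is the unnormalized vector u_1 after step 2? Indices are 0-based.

Step 1: u_0 = a_0 = (1, -3, 2).
Step 2: u_1 = a_1 − (-6/7)·u_0 = (-22/7, 10/7, 26/7).

u_1 = (-22/7, 10/7, 26/7)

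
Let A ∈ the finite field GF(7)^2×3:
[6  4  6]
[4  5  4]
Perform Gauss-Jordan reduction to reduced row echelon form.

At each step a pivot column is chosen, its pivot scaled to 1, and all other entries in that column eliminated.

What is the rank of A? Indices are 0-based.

rank = 1

pivot(0,0)=6: scale R0 → (1, 3, 1)
  clear (1,0): R1 −= (4)R0 → (0, 0, 0)
col 1: no nonzero at/below row 1; advance.
col 2: no nonzero at/below row 1; advance.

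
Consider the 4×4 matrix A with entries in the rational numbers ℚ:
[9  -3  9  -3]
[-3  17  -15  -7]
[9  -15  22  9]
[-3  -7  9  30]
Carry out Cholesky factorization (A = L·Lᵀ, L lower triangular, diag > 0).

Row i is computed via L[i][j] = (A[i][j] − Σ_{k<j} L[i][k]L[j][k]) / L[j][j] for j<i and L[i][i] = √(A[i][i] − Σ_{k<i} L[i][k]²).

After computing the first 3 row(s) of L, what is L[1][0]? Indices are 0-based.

L[1][0] = -1

Step 1: L[0][0] = √(9) = 3.
  L[1][0] = (-3) / L[0][0] = -1.
Step 2: L[1][1] = √(16) = 4.
  L[2][0] = (9) / L[0][0] = 3.
  L[2][1] = (-12) / L[1][1] = -3.
Step 3: L[2][2] = √(4) = 2.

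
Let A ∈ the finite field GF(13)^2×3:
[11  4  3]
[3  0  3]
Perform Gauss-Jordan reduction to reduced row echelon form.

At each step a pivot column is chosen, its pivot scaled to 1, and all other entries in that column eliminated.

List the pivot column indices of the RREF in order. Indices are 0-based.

step 1: normalize row 0 (÷11) = (1, 11, 5)
  row 1: subtract 3×row0 = (0, 6, 1)
step 2: normalize row 1 (÷6) = (0, 1, 11)
  row 0: subtract 11×row1 = (1, 0, 1)

pivot columns: 0, 1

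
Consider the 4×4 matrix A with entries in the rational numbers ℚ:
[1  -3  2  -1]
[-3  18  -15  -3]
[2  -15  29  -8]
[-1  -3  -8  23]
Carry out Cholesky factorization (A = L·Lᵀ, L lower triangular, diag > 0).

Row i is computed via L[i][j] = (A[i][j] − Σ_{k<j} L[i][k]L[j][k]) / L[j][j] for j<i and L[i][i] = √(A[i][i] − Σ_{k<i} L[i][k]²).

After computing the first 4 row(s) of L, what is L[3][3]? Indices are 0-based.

Step 1: L[0][0] = √(1) = 1.
  L[1][0] = (-3) / L[0][0] = -3.
Step 2: L[1][1] = √(9) = 3.
  L[2][0] = (2) / L[0][0] = 2.
  L[2][1] = (-9) / L[1][1] = -3.
Step 3: L[2][2] = √(16) = 4.
  L[3][0] = (-1) / L[0][0] = -1.
  L[3][1] = (-6) / L[1][1] = -2.
  L[3][2] = (-12) / L[2][2] = -3.
Step 4: L[3][3] = √(9) = 3.

L[3][3] = 3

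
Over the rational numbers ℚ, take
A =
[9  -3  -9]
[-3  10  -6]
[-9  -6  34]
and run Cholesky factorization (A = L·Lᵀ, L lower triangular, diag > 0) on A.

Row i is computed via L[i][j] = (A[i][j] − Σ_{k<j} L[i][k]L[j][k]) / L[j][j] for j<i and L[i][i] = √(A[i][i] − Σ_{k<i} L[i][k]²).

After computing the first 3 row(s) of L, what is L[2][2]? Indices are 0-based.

L[2][2] = 4

Step 1: L[0][0] = √(9) = 3.
  L[1][0] = (-3) / L[0][0] = -1.
Step 2: L[1][1] = √(9) = 3.
  L[2][0] = (-9) / L[0][0] = -3.
  L[2][1] = (-9) / L[1][1] = -3.
Step 3: L[2][2] = √(16) = 4.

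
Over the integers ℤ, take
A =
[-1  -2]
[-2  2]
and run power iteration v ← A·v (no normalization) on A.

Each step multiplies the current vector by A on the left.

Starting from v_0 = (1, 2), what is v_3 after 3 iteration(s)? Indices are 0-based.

v_0 = (1, 2).
v_1 = A·v_0 = (-5, 2).
v_2 = A·v_1 = (1, 14).
v_3 = A·v_2 = (-29, 26).

v_3 = (-29, 26)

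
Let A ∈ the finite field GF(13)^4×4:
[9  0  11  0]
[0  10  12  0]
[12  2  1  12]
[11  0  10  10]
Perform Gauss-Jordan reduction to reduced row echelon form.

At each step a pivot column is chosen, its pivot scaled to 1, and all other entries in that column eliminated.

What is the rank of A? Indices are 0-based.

rank = 4

[1] R0 /= 9  ⇒  (1, 0, 7, 0)
     R2 -= 12·R0  ⇒  (0, 2, 8, 12)
     R3 -= 11·R0  ⇒  (0, 0, 11, 10)
[2] R1 /= 10  ⇒  (0, 1, 9, 0)
     R2 -= 2·R1  ⇒  (0, 0, 3, 12)
[3] R2 /= 3  ⇒  (0, 0, 1, 4)
     R0 -= 7·R2  ⇒  (1, 0, 0, 11)
     R1 -= 9·R2  ⇒  (0, 1, 0, 3)
     R3 -= 11·R2  ⇒  (0, 0, 0, 5)
[4] R3 /= 5  ⇒  (0, 0, 0, 1)
     R0 -= 11·R3  ⇒  (1, 0, 0, 0)
     R1 -= 3·R3  ⇒  (0, 1, 0, 0)
     R2 -= 4·R3  ⇒  (0, 0, 1, 0)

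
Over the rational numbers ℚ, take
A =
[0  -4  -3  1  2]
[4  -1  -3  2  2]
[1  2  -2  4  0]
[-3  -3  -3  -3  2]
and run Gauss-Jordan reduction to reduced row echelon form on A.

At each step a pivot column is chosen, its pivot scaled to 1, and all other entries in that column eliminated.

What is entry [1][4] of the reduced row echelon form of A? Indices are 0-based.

M[1][4] = -4/21

[1] R0 <-> R1
[1] R0 /= 4  ⇒  (1, -1/4, -3/4, 1/2, 1/2)
     R2 -= 1·R0  ⇒  (0, 9/4, -5/4, 7/2, -1/2)
     R3 -= -3·R0  ⇒  (0, -15/4, -21/4, -3/2, 7/2)
[2] R1 /= -4  ⇒  (0, 1, 3/4, -1/4, -1/2)
     R0 -= -1/4·R1  ⇒  (1, 0, -9/16, 7/16, 3/8)
     R2 -= 9/4·R1  ⇒  (0, 0, -47/16, 65/16, 5/8)
     R3 -= -15/4·R1  ⇒  (0, 0, -39/16, -39/16, 13/8)
[3] R2 /= -47/16  ⇒  (0, 0, 1, -65/47, -10/47)
     R0 -= -9/16·R2  ⇒  (1, 0, 0, -16/47, 12/47)
     R1 -= 3/4·R2  ⇒  (0, 1, 0, 37/47, -16/47)
     R3 -= -39/16·R2  ⇒  (0, 0, 0, -273/47, 52/47)
[4] R3 /= -273/47  ⇒  (0, 0, 0, 1, -4/21)
     R0 -= -16/47·R3  ⇒  (1, 0, 0, 0, 4/21)
     R1 -= 37/47·R3  ⇒  (0, 1, 0, 0, -4/21)
     R2 -= -65/47·R3  ⇒  (0, 0, 1, 0, -10/21)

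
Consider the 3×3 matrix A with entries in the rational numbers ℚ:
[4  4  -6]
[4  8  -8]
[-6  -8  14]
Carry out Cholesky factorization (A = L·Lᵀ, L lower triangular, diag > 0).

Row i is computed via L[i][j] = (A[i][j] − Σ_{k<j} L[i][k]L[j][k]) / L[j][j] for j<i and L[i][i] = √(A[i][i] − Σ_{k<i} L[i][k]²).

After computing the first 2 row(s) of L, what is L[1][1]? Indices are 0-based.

Step 1: L[0][0] = √(4) = 2.
  L[1][0] = (4) / L[0][0] = 2.
Step 2: L[1][1] = √(4) = 2.

L[1][1] = 2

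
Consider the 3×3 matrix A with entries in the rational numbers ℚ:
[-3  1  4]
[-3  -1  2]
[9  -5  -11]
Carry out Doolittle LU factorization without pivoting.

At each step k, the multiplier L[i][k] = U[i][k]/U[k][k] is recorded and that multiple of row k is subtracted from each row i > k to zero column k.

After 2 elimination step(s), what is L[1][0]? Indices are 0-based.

L[1][0] = 1

k=0: U[0][0]=-3
  eliminate (1,0): mult=1, new row 1: (0, -2, -2); set L[1][0]=1
  eliminate (2,0): mult=-3, new row 2: (0, -2, 1); set L[2][0]=-3
k=1: U[1][1]=-2
  eliminate (2,1): mult=1, new row 2: (0, 0, 3); set L[2][1]=1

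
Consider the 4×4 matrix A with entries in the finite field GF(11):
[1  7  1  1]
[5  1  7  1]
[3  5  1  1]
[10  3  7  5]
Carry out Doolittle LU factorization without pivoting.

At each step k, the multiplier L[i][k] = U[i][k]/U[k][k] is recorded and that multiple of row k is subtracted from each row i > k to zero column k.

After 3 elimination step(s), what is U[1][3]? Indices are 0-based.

U[1][3] = 7

[col 0] pivot 1
  R1 -= 5*R0 → (0, 10, 2, 7)  (L[1][0] := 5)
  R2 -= 3*R0 → (0, 6, 9, 9)  (L[2][0] := 3)
  R3 -= 10*R0 → (0, 10, 8, 6)  (L[3][0] := 10)
[col 1] pivot 10
  R2 -= 5*R1 → (0, 0, 10, 7)  (L[2][1] := 5)
  R3 -= 1*R1 → (0, 0, 6, 10)  (L[3][1] := 1)
[col 2] pivot 10
  R3 -= 5*R2 → (0, 0, 0, 8)  (L[3][2] := 5)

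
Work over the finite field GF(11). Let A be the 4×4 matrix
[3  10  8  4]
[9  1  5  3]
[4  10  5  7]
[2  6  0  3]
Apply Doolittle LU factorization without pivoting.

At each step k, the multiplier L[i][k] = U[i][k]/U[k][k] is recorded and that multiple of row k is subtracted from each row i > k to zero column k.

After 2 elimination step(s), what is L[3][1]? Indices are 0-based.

[col 0] pivot 3
  R1 -= 3*R0 → (0, 4, 3, 2)  (L[1][0] := 3)
  R2 -= 5*R0 → (0, 4, 9, 9)  (L[2][0] := 5)
  R3 -= 8*R0 → (0, 3, 2, 4)  (L[3][0] := 8)
[col 1] pivot 4
  R2 -= 1*R1 → (0, 0, 6, 7)  (L[2][1] := 1)
  R3 -= 9*R1 → (0, 0, 8, 8)  (L[3][1] := 9)

L[3][1] = 9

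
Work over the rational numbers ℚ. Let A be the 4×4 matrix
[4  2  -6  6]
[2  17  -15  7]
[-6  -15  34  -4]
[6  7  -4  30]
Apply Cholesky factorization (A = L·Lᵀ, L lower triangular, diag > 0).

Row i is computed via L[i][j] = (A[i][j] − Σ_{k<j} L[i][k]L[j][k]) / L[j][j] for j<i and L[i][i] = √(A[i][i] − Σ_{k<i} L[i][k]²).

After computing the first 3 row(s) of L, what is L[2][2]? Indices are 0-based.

L[2][2] = 4

Step 1: L[0][0] = √(4) = 2.
  L[1][0] = (2) / L[0][0] = 1.
Step 2: L[1][1] = √(16) = 4.
  L[2][0] = (-6) / L[0][0] = -3.
  L[2][1] = (-12) / L[1][1] = -3.
Step 3: L[2][2] = √(16) = 4.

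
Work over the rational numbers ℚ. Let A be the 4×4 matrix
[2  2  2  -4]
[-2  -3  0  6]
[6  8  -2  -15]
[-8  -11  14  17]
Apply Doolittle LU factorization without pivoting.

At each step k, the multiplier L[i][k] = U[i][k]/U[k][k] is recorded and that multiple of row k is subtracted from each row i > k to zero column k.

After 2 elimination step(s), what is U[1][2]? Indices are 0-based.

[col 0] pivot 2
  R1 -= -1*R0 → (0, -1, 2, 2)  (L[1][0] := -1)
  R2 -= 3*R0 → (0, 2, -8, -3)  (L[2][0] := 3)
  R3 -= -4*R0 → (0, -3, 22, 1)  (L[3][0] := -4)
[col 1] pivot -1
  R2 -= -2*R1 → (0, 0, -4, 1)  (L[2][1] := -2)
  R3 -= 3*R1 → (0, 0, 16, -5)  (L[3][1] := 3)

U[1][2] = 2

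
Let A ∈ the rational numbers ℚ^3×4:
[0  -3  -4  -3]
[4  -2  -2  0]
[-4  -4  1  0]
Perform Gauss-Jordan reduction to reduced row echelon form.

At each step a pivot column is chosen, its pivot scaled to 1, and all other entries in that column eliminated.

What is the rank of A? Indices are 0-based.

rank = 3

step 1: exchange rows 0,1
step 1: normalize row 0 (÷4) = (1, -1/2, -1/2, 0)
  row 2: subtract -4×row0 = (0, -6, -1, 0)
step 2: normalize row 1 (÷-3) = (0, 1, 4/3, 1)
  row 0: subtract -1/2×row1 = (1, 0, 1/6, 1/2)
  row 2: subtract -6×row1 = (0, 0, 7, 6)
step 3: normalize row 2 (÷7) = (0, 0, 1, 6/7)
  row 0: subtract 1/6×row2 = (1, 0, 0, 5/14)
  row 1: subtract 4/3×row2 = (0, 1, 0, -1/7)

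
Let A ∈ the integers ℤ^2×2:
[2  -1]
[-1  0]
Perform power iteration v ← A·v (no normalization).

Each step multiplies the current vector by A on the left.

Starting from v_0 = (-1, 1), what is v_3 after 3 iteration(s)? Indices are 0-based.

v_0 = (-1, 1).
v_1 = A·v_0 = (-3, 1).
v_2 = A·v_1 = (-7, 3).
v_3 = A·v_2 = (-17, 7).

v_3 = (-17, 7)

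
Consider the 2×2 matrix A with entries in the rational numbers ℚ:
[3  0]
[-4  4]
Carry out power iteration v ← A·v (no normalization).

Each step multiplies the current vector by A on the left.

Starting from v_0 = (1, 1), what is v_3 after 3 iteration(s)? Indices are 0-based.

v_3 = (27, -84)

v_0 = (1, 1).
v_1 = A·v_0 = (3, 0).
v_2 = A·v_1 = (9, -12).
v_3 = A·v_2 = (27, -84).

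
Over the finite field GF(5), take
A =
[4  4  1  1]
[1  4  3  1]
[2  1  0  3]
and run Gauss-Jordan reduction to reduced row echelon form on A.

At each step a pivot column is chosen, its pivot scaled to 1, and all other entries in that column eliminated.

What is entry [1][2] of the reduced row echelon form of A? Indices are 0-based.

M[1][2] = 3

[1] R0 /= 4  ⇒  (1, 1, 4, 4)
     R1 -= 1·R0  ⇒  (0, 3, 4, 2)
     R2 -= 2·R0  ⇒  (0, 4, 2, 0)
[2] R1 /= 3  ⇒  (0, 1, 3, 4)
     R0 -= 1·R1  ⇒  (1, 0, 1, 0)
     R2 -= 4·R1  ⇒  (0, 0, 0, 4)
column 2 empty below row 2
[3] R2 /= 4  ⇒  (0, 0, 0, 1)
     R1 -= 4·R2  ⇒  (0, 1, 3, 0)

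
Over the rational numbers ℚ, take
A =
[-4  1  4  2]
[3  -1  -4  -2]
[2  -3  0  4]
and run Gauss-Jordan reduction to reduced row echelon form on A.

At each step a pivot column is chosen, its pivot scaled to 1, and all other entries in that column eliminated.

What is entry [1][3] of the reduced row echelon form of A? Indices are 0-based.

pivot(0,0)=-4: scale R0 → (1, -1/4, -1, -1/2)
  clear (1,0): R1 −= (3)R0 → (0, -1/4, -1, -1/2)
  clear (2,0): R2 −= (2)R0 → (0, -5/2, 2, 5)
pivot(1,1)=-1/4: scale R1 → (0, 1, 4, 2)
  clear (0,1): R0 −= (-1/4)R1 → (1, 0, 0, 0)
  clear (2,1): R2 −= (-5/2)R1 → (0, 0, 12, 10)
pivot(2,2)=12: scale R2 → (0, 0, 1, 5/6)
  clear (1,2): R1 −= (4)R2 → (0, 1, 0, -4/3)

M[1][3] = -4/3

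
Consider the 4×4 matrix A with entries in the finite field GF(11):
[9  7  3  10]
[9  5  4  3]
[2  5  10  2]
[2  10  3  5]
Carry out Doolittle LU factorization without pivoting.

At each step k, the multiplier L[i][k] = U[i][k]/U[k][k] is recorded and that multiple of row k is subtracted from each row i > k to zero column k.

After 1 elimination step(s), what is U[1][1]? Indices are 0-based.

U[1][1] = 9

[col 0] pivot 9
  R1 -= 1*R0 → (0, 9, 1, 4)  (L[1][0] := 1)
  R2 -= 10*R0 → (0, 1, 2, 1)  (L[2][0] := 10)
  R3 -= 10*R0 → (0, 6, 6, 4)  (L[3][0] := 10)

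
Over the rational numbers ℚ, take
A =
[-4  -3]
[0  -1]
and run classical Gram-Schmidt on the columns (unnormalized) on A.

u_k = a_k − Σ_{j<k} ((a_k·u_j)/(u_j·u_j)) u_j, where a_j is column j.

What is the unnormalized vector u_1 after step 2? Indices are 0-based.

Step 1: u_0 = a_0 = (-4, 0).
Step 2: u_1 = a_1 − (3/4)·u_0 = (0, -1).

u_1 = (0, -1)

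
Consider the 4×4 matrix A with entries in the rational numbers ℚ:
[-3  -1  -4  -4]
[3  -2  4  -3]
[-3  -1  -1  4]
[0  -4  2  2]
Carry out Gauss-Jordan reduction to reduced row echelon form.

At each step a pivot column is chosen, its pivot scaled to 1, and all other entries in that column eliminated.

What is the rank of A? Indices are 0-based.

rank = 4

[1] R0 /= -3  ⇒  (1, 1/3, 4/3, 4/3)
     R1 -= 3·R0  ⇒  (0, -3, 0, -7)
     R2 -= -3·R0  ⇒  (0, 0, 3, 8)
[2] R1 /= -3  ⇒  (0, 1, 0, 7/3)
     R0 -= 1/3·R1  ⇒  (1, 0, 4/3, 5/9)
     R3 -= -4·R1  ⇒  (0, 0, 2, 34/3)
[3] R2 /= 3  ⇒  (0, 0, 1, 8/3)
     R0 -= 4/3·R2  ⇒  (1, 0, 0, -3)
     R3 -= 2·R2  ⇒  (0, 0, 0, 6)
[4] R3 /= 6  ⇒  (0, 0, 0, 1)
     R0 -= -3·R3  ⇒  (1, 0, 0, 0)
     R1 -= 7/3·R3  ⇒  (0, 1, 0, 0)
     R2 -= 8/3·R3  ⇒  (0, 0, 1, 0)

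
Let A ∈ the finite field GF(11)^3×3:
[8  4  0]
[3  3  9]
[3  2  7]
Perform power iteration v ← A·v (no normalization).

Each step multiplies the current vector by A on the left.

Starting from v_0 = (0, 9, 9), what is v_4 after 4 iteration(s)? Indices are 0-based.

v_4 = (6, 6, 7)

v_0 = (0, 9, 9).
v_1 = A·v_0 = (3, 9, 4).
v_2 = A·v_1 = (5, 6, 0).
v_3 = A·v_2 = (9, 0, 5).
v_4 = A·v_3 = (6, 6, 7).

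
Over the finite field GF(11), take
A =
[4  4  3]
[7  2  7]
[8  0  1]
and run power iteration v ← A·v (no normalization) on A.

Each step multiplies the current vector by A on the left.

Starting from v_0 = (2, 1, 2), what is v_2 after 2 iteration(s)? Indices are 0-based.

v_2 = (4, 4, 8)

v_0 = (2, 1, 2).
v_1 = A·v_0 = (7, 8, 7).
v_2 = A·v_1 = (4, 4, 8).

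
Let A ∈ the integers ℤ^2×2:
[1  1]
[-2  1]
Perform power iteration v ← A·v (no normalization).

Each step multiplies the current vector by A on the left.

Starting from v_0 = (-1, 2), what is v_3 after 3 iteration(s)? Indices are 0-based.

v_0 = (-1, 2).
v_1 = A·v_0 = (1, 4).
v_2 = A·v_1 = (5, 2).
v_3 = A·v_2 = (7, -8).

v_3 = (7, -8)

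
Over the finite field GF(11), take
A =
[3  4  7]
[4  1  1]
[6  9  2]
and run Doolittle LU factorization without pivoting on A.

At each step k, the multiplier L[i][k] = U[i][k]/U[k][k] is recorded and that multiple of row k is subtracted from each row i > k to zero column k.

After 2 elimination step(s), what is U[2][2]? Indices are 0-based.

U[2][2] = 3

[col 0] pivot 3
  R1 -= 5*R0 → (0, 3, 10)  (L[1][0] := 5)
  R2 -= 2*R0 → (0, 1, 10)  (L[2][0] := 2)
[col 1] pivot 3
  R2 -= 4*R1 → (0, 0, 3)  (L[2][1] := 4)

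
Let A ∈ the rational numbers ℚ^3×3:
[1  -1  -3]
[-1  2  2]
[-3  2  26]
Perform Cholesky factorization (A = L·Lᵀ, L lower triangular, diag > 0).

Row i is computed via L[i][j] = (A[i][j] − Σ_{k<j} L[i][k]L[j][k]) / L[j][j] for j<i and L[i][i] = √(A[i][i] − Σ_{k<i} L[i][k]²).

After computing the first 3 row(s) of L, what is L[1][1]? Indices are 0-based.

L[1][1] = 1

Step 1: L[0][0] = √(1) = 1.
  L[1][0] = (-1) / L[0][0] = -1.
Step 2: L[1][1] = √(1) = 1.
  L[2][0] = (-3) / L[0][0] = -3.
  L[2][1] = (-1) / L[1][1] = -1.
Step 3: L[2][2] = √(16) = 4.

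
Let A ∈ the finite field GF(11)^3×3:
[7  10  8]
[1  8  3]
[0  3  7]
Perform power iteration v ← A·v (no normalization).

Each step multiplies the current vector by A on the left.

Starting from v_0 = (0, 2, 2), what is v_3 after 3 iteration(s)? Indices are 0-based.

v_3 = (3, 5, 3)

v_0 = (0, 2, 2).
v_1 = A·v_0 = (3, 0, 9).
v_2 = A·v_1 = (5, 8, 8).
v_3 = A·v_2 = (3, 5, 3).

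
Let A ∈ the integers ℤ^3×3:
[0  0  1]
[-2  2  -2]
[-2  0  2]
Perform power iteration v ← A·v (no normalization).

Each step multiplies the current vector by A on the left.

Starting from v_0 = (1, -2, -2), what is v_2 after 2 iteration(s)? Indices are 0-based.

v_2 = (-6, 12, -8)

v_0 = (1, -2, -2).
v_1 = A·v_0 = (-2, -2, -6).
v_2 = A·v_1 = (-6, 12, -8).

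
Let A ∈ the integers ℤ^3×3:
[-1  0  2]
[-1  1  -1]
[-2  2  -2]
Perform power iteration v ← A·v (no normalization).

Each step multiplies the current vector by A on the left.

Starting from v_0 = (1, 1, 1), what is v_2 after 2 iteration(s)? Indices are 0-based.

v_2 = (-5, 0, 0)

v_0 = (1, 1, 1).
v_1 = A·v_0 = (1, -1, -2).
v_2 = A·v_1 = (-5, 0, 0).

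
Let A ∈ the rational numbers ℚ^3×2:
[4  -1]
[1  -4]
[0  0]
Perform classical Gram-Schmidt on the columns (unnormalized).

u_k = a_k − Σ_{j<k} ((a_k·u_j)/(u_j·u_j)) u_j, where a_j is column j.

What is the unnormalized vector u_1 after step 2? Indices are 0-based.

Step 1: u_0 = a_0 = (4, 1, 0).
Step 2: u_1 = a_1 − (-8/17)·u_0 = (15/17, -60/17, 0).

u_1 = (15/17, -60/17, 0)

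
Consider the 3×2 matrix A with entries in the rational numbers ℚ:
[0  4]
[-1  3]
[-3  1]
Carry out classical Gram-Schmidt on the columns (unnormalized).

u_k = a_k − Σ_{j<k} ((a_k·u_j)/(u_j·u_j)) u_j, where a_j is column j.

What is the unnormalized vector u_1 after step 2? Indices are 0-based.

u_1 = (4, 12/5, -4/5)

Step 1: u_0 = a_0 = (0, -1, -3).
Step 2: u_1 = a_1 − (-3/5)·u_0 = (4, 12/5, -4/5).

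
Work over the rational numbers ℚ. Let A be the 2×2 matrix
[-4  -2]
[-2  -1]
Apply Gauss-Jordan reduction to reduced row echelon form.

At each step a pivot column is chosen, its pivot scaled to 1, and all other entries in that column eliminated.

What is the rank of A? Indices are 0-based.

rank = 1

step 1: normalize row 0 (÷-4) = (1, 1/2)
  row 1: subtract -2×row0 = (0, 0)
skip col 1 (zero from row 1)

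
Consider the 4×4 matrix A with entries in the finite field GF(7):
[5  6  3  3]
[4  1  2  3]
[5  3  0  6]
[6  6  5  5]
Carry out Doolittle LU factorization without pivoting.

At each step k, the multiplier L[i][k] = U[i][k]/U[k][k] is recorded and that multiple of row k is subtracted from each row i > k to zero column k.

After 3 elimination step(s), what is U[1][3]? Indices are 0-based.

[col 0] pivot 5
  R1 -= 5*R0 → (0, 6, 1, 2)  (L[1][0] := 5)
  R2 -= 1*R0 → (0, 4, 4, 3)  (L[2][0] := 1)
  R3 -= 4*R0 → (0, 3, 0, 0)  (L[3][0] := 4)
[col 1] pivot 6
  R2 -= 3*R1 → (0, 0, 1, 4)  (L[2][1] := 3)
  R3 -= 4*R1 → (0, 0, 3, 6)  (L[3][1] := 4)
[col 2] pivot 1
  R3 -= 3*R2 → (0, 0, 0, 1)  (L[3][2] := 3)

U[1][3] = 2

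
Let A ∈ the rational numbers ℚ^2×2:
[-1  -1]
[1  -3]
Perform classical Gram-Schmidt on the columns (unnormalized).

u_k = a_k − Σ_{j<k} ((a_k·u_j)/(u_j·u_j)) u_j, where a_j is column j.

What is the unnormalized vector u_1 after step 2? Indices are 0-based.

Step 1: u_0 = a_0 = (-1, 1).
Step 2: u_1 = a_1 − (-1)·u_0 = (-2, -2).

u_1 = (-2, -2)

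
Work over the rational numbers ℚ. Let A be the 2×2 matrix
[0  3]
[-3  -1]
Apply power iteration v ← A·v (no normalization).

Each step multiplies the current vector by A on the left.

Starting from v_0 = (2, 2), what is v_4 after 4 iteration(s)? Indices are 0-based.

v_0 = (2, 2).
v_1 = A·v_0 = (6, -8).
v_2 = A·v_1 = (-24, -10).
v_3 = A·v_2 = (-30, 82).
v_4 = A·v_3 = (246, 8).

v_4 = (246, 8)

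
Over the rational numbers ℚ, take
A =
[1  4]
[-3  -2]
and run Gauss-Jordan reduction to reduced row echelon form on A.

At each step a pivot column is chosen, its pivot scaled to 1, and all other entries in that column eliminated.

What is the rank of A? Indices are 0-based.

rank = 2

pivot(0,0)=1: scale R0 → (1, 4)
  clear (1,0): R1 −= (-3)R0 → (0, 10)
pivot(1,1)=10: scale R1 → (0, 1)
  clear (0,1): R0 −= (4)R1 → (1, 0)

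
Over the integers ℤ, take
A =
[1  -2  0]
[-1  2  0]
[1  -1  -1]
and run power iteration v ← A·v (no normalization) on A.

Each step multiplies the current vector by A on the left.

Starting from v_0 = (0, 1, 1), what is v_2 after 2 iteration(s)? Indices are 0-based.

v_2 = (-6, 6, -2)

v_0 = (0, 1, 1).
v_1 = A·v_0 = (-2, 2, -2).
v_2 = A·v_1 = (-6, 6, -2).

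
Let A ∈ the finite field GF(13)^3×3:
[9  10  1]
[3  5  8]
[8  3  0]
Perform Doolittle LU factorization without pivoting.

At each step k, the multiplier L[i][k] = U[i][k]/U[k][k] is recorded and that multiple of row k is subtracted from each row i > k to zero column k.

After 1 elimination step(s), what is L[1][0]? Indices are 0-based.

[col 0] pivot 9
  R1 -= 9*R0 → (0, 6, 12)  (L[1][0] := 9)
  R2 -= 11*R0 → (0, 10, 2)  (L[2][0] := 11)

L[1][0] = 9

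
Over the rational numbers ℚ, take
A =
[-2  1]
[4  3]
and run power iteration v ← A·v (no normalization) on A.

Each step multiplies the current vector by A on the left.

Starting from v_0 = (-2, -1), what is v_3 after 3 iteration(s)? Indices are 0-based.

v_3 = (13, -131)

v_0 = (-2, -1).
v_1 = A·v_0 = (3, -11).
v_2 = A·v_1 = (-17, -21).
v_3 = A·v_2 = (13, -131).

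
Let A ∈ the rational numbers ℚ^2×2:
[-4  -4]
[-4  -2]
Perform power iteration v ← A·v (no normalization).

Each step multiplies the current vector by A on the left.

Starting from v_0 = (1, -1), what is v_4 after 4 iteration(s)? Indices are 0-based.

v_4 = (352, 272)

v_0 = (1, -1).
v_1 = A·v_0 = (0, -2).
v_2 = A·v_1 = (8, 4).
v_3 = A·v_2 = (-48, -40).
v_4 = A·v_3 = (352, 272).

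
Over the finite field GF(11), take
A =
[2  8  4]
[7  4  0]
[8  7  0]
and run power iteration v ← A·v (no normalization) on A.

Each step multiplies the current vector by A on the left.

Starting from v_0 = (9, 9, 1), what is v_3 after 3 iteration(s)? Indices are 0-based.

v_0 = (9, 9, 1).
v_1 = A·v_0 = (6, 0, 3).
v_2 = A·v_1 = (2, 9, 4).
v_3 = A·v_2 = (4, 6, 2).

v_3 = (4, 6, 2)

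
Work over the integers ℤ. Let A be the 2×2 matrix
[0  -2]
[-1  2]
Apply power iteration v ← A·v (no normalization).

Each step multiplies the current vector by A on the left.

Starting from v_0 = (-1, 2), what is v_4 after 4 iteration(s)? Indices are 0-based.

v_0 = (-1, 2).
v_1 = A·v_0 = (-4, 5).
v_2 = A·v_1 = (-10, 14).
v_3 = A·v_2 = (-28, 38).
v_4 = A·v_3 = (-76, 104).

v_4 = (-76, 104)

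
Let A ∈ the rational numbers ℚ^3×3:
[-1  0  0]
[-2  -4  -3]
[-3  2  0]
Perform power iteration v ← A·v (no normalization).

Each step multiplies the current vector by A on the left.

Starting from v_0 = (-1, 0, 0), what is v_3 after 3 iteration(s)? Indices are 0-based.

v_0 = (-1, 0, 0).
v_1 = A·v_0 = (1, 2, 3).
v_2 = A·v_1 = (-1, -19, 1).
v_3 = A·v_2 = (1, 75, -35).

v_3 = (1, 75, -35)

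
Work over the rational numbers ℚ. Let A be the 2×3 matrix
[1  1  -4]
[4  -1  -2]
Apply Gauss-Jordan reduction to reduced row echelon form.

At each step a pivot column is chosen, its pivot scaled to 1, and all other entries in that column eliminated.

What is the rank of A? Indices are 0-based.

step 1: normalize row 0 (÷1) = (1, 1, -4)
  row 1: subtract 4×row0 = (0, -5, 14)
step 2: normalize row 1 (÷-5) = (0, 1, -14/5)
  row 0: subtract 1×row1 = (1, 0, -6/5)

rank = 2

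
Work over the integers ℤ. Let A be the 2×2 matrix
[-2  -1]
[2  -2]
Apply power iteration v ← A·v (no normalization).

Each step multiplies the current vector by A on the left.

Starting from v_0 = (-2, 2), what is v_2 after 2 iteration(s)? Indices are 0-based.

v_0 = (-2, 2).
v_1 = A·v_0 = (2, -8).
v_2 = A·v_1 = (4, 20).

v_2 = (4, 20)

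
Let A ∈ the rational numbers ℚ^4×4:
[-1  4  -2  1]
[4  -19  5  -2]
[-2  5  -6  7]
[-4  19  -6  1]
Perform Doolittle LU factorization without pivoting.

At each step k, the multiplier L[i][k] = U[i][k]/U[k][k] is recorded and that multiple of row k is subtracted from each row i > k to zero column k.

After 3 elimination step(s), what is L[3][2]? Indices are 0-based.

L[3][2] = -1

Step 1: pivot at (0,0) is -1.
  row1 ← row1 − (-4)·row0  ⇒  L[1][0]=-4, U row1=(0, -3, -3, 2)
  row2 ← row2 − (2)·row0  ⇒  L[2][0]=2, U row2=(0, -3, -2, 5)
  row3 ← row3 − (4)·row0  ⇒  L[3][0]=4, U row3=(0, 3, 2, -3)
Step 2: pivot at (1,1) is -3.
  row2 ← row2 − (1)·row1  ⇒  L[2][1]=1, U row2=(0, 0, 1, 3)
  row3 ← row3 − (-1)·row1  ⇒  L[3][1]=-1, U row3=(0, 0, -1, -1)
Step 3: pivot at (2,2) is 1.
  row3 ← row3 − (-1)·row2  ⇒  L[3][2]=-1, U row3=(0, 0, 0, 2)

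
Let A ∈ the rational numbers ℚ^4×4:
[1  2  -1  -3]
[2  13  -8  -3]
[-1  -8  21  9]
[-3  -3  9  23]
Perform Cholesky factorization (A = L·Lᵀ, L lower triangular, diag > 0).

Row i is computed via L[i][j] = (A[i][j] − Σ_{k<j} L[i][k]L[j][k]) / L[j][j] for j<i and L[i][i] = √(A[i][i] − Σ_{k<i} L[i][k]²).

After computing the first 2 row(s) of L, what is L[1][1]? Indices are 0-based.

L[1][1] = 3

Step 1: L[0][0] = √(1) = 1.
  L[1][0] = (2) / L[0][0] = 2.
Step 2: L[1][1] = √(9) = 3.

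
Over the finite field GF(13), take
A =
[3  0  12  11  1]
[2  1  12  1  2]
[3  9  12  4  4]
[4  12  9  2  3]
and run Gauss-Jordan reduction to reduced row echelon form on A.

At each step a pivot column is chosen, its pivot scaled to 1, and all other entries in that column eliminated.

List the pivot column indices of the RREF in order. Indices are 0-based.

pivot columns: 0, 1, 2, 3

[1] R0 /= 3  ⇒  (1, 0, 4, 8, 9)
     R1 -= 2·R0  ⇒  (0, 1, 4, 11, 10)
     R2 -= 3·R0  ⇒  (0, 9, 0, 6, 3)
     R3 -= 4·R0  ⇒  (0, 12, 6, 9, 6)
[2] R1 /= 1  ⇒  (0, 1, 4, 11, 10)
     R2 -= 9·R1  ⇒  (0, 0, 3, 11, 4)
     R3 -= 12·R1  ⇒  (0, 0, 10, 7, 3)
[3] R2 /= 3  ⇒  (0, 0, 1, 8, 10)
     R0 -= 4·R2  ⇒  (1, 0, 0, 2, 8)
     R1 -= 4·R2  ⇒  (0, 1, 0, 5, 9)
     R3 -= 10·R2  ⇒  (0, 0, 0, 5, 7)
[4] R3 /= 5  ⇒  (0, 0, 0, 1, 4)
     R0 -= 2·R3  ⇒  (1, 0, 0, 0, 0)
     R1 -= 5·R3  ⇒  (0, 1, 0, 0, 2)
     R2 -= 8·R3  ⇒  (0, 0, 1, 0, 4)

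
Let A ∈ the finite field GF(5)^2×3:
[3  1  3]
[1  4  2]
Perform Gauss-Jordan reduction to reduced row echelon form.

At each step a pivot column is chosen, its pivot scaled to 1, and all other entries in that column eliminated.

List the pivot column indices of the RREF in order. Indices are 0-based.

[1] R0 /= 3  ⇒  (1, 2, 1)
     R1 -= 1·R0  ⇒  (0, 2, 1)
[2] R1 /= 2  ⇒  (0, 1, 3)
     R0 -= 2·R1  ⇒  (1, 0, 0)

pivot columns: 0, 1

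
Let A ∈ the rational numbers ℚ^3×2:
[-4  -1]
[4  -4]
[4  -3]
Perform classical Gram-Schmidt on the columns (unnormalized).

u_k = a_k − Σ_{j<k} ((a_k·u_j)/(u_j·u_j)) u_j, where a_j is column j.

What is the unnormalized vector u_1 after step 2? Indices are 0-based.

u_1 = (-3, -2, -1)

Step 1: u_0 = a_0 = (-4, 4, 4).
Step 2: u_1 = a_1 − (-1/2)·u_0 = (-3, -2, -1).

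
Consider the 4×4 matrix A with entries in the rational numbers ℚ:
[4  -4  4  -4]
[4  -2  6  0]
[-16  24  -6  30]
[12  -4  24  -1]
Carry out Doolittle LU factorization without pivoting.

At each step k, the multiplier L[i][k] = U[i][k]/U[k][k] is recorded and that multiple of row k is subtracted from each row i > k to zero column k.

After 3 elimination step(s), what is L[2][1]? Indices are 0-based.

k=0: U[0][0]=4
  eliminate (1,0): mult=1, new row 1: (0, 2, 2, 4); set L[1][0]=1
  eliminate (2,0): mult=-4, new row 2: (0, 8, 10, 14); set L[2][0]=-4
  eliminate (3,0): mult=3, new row 3: (0, 8, 12, 11); set L[3][0]=3
k=1: U[1][1]=2
  eliminate (2,1): mult=4, new row 2: (0, 0, 2, -2); set L[2][1]=4
  eliminate (3,1): mult=4, new row 3: (0, 0, 4, -5); set L[3][1]=4
k=2: U[2][2]=2
  eliminate (3,2): mult=2, new row 3: (0, 0, 0, -1); set L[3][2]=2

L[2][1] = 4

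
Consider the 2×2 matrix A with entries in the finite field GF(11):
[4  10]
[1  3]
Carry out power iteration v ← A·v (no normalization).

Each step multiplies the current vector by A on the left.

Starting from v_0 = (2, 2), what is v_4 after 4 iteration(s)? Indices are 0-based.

v_0 = (2, 2).
v_1 = A·v_0 = (6, 8).
v_2 = A·v_1 = (5, 8).
v_3 = A·v_2 = (1, 7).
v_4 = A·v_3 = (8, 0).

v_4 = (8, 0)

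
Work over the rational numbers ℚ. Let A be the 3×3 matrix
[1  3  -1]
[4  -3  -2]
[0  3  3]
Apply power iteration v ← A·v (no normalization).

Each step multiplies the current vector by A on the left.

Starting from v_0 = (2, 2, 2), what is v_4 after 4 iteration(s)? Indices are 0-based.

v_0 = (2, 2, 2).
v_1 = A·v_0 = (6, -2, 12).
v_2 = A·v_1 = (-12, 6, 30).
v_3 = A·v_2 = (-24, -126, 108).
v_4 = A·v_3 = (-510, 66, -54).

v_4 = (-510, 66, -54)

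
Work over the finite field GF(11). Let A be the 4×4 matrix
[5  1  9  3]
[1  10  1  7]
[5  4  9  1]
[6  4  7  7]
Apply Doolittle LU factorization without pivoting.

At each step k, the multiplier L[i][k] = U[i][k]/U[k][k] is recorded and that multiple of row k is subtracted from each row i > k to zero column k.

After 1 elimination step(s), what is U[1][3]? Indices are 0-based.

k=0: U[0][0]=5
  eliminate (1,0): mult=9, new row 1: (0, 1, 8, 2); set L[1][0]=9
  eliminate (2,0): mult=1, new row 2: (0, 3, 0, 9); set L[2][0]=1
  eliminate (3,0): mult=10, new row 3: (0, 5, 5, 10); set L[3][0]=10

U[1][3] = 2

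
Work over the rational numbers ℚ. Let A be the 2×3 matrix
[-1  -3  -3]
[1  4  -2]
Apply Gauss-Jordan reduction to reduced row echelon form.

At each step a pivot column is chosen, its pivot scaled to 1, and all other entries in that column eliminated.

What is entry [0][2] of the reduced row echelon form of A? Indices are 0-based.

[1] R0 /= -1  ⇒  (1, 3, 3)
     R1 -= 1·R0  ⇒  (0, 1, -5)
[2] R1 /= 1  ⇒  (0, 1, -5)
     R0 -= 3·R1  ⇒  (1, 0, 18)

M[0][2] = 18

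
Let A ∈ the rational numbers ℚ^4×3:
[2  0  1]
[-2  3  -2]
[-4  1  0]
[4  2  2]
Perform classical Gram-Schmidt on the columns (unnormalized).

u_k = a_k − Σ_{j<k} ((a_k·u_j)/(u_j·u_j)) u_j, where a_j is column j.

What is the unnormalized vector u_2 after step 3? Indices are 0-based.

u_2 = (43/139, -143/139, 205/139, 112/139)

Step 1: u_0 = a_0 = (2, -2, -4, 4).
Step 2: u_1 = a_1 − (-1/20)·u_0 = (1/10, 29/10, 4/5, 11/5).
Step 3: u_2 = a_2 − (7/20)·u_0 − (-13/139)·u_1 = (43/139, -143/139, 205/139, 112/139).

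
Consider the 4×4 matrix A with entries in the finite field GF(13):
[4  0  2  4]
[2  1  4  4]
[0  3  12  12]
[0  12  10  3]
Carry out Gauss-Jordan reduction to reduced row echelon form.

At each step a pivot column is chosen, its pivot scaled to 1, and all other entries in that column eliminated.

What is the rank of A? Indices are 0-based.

[1] R0 /= 4  ⇒  (1, 0, 7, 1)
     R1 -= 2·R0  ⇒  (0, 1, 3, 2)
[2] R1 /= 1  ⇒  (0, 1, 3, 2)
     R2 -= 3·R1  ⇒  (0, 0, 3, 6)
     R3 -= 12·R1  ⇒  (0, 0, 0, 5)
[3] R2 /= 3  ⇒  (0, 0, 1, 2)
     R0 -= 7·R2  ⇒  (1, 0, 0, 0)
     R1 -= 3·R2  ⇒  (0, 1, 0, 9)
[4] R3 /= 5  ⇒  (0, 0, 0, 1)
     R1 -= 9·R3  ⇒  (0, 1, 0, 0)
     R2 -= 2·R3  ⇒  (0, 0, 1, 0)

rank = 4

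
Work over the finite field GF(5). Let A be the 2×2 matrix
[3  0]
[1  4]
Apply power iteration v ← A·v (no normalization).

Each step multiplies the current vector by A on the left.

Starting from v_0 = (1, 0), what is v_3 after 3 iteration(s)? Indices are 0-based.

v_3 = (2, 2)

v_0 = (1, 0).
v_1 = A·v_0 = (3, 1).
v_2 = A·v_1 = (4, 2).
v_3 = A·v_2 = (2, 2).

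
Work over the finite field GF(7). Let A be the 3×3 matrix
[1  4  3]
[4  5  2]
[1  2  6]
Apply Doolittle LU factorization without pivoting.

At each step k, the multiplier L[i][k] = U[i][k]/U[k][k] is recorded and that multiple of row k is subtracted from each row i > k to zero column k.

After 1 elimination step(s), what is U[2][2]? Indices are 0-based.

Step 1: pivot at (0,0) is 1.
  row1 ← row1 − (4)·row0  ⇒  L[1][0]=4, U row1=(0, 3, 4)
  row2 ← row2 − (1)·row0  ⇒  L[2][0]=1, U row2=(0, 5, 3)

U[2][2] = 3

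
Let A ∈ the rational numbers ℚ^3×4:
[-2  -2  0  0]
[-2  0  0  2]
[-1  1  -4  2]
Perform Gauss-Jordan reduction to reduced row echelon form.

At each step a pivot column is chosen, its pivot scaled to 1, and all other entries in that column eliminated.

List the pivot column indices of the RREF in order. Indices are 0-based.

pivot columns: 0, 1, 2

[1] R0 /= -2  ⇒  (1, 1, 0, 0)
     R1 -= -2·R0  ⇒  (0, 2, 0, 2)
     R2 -= -1·R0  ⇒  (0, 2, -4, 2)
[2] R1 /= 2  ⇒  (0, 1, 0, 1)
     R0 -= 1·R1  ⇒  (1, 0, 0, -1)
     R2 -= 2·R1  ⇒  (0, 0, -4, 0)
[3] R2 /= -4  ⇒  (0, 0, 1, 0)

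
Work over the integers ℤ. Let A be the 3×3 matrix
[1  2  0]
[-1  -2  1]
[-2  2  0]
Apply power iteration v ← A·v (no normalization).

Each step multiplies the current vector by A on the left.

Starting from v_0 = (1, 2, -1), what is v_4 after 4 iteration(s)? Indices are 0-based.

v_0 = (1, 2, -1).
v_1 = A·v_0 = (5, -6, 2).
v_2 = A·v_1 = (-7, 9, -22).
v_3 = A·v_2 = (11, -33, 32).
v_4 = A·v_3 = (-55, 87, -88).

v_4 = (-55, 87, -88)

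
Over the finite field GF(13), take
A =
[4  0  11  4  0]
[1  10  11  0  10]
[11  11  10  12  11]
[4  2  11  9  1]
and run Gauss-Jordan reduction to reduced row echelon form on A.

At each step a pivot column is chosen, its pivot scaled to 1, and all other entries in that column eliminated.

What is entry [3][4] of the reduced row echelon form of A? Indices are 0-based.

[1] R0 /= 4  ⇒  (1, 0, 6, 1, 0)
     R1 -= 1·R0  ⇒  (0, 10, 5, 12, 10)
     R2 -= 11·R0  ⇒  (0, 11, 9, 1, 11)
     R3 -= 4·R0  ⇒  (0, 2, 0, 5, 1)
[2] R1 /= 10  ⇒  (0, 1, 7, 9, 1)
     R2 -= 11·R1  ⇒  (0, 0, 10, 6, 0)
     R3 -= 2·R1  ⇒  (0, 0, 12, 0, 12)
[3] R2 /= 10  ⇒  (0, 0, 1, 11, 0)
     R0 -= 6·R2  ⇒  (1, 0, 0, 0, 0)
     R1 -= 7·R2  ⇒  (0, 1, 0, 10, 1)
     R3 -= 12·R2  ⇒  (0, 0, 0, 11, 12)
[4] R3 /= 11  ⇒  (0, 0, 0, 1, 7)
     R1 -= 10·R3  ⇒  (0, 1, 0, 0, 9)
     R2 -= 11·R3  ⇒  (0, 0, 1, 0, 1)

M[3][4] = 7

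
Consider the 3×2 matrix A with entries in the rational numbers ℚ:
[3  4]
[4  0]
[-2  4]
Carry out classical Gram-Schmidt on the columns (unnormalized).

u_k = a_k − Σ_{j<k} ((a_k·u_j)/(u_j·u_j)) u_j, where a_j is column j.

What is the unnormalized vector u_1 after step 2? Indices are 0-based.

Step 1: u_0 = a_0 = (3, 4, -2).
Step 2: u_1 = a_1 − (4/29)·u_0 = (104/29, -16/29, 124/29).

u_1 = (104/29, -16/29, 124/29)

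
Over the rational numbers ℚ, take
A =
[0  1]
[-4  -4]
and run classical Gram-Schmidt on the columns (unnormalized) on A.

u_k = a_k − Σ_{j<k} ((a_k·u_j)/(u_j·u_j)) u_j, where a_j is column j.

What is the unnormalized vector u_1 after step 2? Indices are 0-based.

u_1 = (1, 0)

Step 1: u_0 = a_0 = (0, -4).
Step 2: u_1 = a_1 − (1)·u_0 = (1, 0).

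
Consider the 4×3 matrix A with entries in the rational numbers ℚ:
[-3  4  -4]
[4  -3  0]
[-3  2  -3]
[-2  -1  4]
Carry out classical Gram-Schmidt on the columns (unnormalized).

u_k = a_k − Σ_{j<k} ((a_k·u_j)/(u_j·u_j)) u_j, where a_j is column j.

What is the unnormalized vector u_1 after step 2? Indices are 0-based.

Step 1: u_0 = a_0 = (-3, 4, -3, -2).
Step 2: u_1 = a_1 − (-14/19)·u_0 = (34/19, -1/19, -4/19, -47/19).

u_1 = (34/19, -1/19, -4/19, -47/19)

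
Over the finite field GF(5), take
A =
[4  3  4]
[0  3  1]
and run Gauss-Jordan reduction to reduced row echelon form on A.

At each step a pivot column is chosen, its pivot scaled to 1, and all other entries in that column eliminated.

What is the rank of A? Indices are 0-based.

rank = 2

[1] R0 /= 4  ⇒  (1, 2, 1)
[2] R1 /= 3  ⇒  (0, 1, 2)
     R0 -= 2·R1  ⇒  (1, 0, 2)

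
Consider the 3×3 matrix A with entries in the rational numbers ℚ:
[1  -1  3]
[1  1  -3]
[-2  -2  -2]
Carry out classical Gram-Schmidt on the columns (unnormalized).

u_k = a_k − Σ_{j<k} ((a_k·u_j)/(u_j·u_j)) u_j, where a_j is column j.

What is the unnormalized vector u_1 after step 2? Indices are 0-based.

Step 1: u_0 = a_0 = (1, 1, -2).
Step 2: u_1 = a_1 − (2/3)·u_0 = (-5/3, 1/3, -2/3).

u_1 = (-5/3, 1/3, -2/3)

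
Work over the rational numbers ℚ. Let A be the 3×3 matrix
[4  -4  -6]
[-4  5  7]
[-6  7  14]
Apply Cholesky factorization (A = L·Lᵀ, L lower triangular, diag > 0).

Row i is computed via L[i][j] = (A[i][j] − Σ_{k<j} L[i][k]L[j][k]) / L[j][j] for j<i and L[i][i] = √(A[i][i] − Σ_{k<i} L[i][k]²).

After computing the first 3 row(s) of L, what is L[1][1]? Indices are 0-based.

L[1][1] = 1

Step 1: L[0][0] = √(4) = 2.
  L[1][0] = (-4) / L[0][0] = -2.
Step 2: L[1][1] = √(1) = 1.
  L[2][0] = (-6) / L[0][0] = -3.
  L[2][1] = (1) / L[1][1] = 1.
Step 3: L[2][2] = √(4) = 2.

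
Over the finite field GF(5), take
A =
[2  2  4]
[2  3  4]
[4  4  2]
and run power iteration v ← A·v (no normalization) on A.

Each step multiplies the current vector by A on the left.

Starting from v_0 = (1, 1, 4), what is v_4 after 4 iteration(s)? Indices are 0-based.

v_0 = (1, 1, 4).
v_1 = A·v_0 = (0, 1, 1).
v_2 = A·v_1 = (1, 2, 1).
v_3 = A·v_2 = (0, 2, 4).
v_4 = A·v_3 = (0, 2, 1).

v_4 = (0, 2, 1)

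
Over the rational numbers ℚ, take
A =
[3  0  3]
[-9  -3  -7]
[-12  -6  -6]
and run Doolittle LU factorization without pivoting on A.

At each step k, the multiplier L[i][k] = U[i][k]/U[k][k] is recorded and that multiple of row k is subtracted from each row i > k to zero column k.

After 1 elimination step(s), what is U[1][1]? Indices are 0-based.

k=0: U[0][0]=3
  eliminate (1,0): mult=-3, new row 1: (0, -3, 2); set L[1][0]=-3
  eliminate (2,0): mult=-4, new row 2: (0, -6, 6); set L[2][0]=-4

U[1][1] = -3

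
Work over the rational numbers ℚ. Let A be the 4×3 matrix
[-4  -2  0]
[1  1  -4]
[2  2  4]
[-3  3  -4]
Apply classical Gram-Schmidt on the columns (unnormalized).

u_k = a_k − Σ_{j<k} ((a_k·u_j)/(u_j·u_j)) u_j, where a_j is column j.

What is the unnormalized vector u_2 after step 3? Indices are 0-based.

u_2 = (168/131, -528/131, 516/131, -56/131)

Step 1: u_0 = a_0 = (-4, 1, 2, -3).
Step 2: u_1 = a_1 − (2/15)·u_0 = (-22/15, 13/15, 26/15, 17/5).
Step 3: u_2 = a_2 − (8/15)·u_0 − (-76/131)·u_1 = (168/131, -528/131, 516/131, -56/131).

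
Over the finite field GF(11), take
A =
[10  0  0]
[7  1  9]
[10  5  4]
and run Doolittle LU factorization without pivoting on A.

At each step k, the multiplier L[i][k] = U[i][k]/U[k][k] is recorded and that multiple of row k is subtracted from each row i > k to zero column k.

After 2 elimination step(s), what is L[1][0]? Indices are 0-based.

[col 0] pivot 10
  R1 -= 4*R0 → (0, 1, 9)  (L[1][0] := 4)
  R2 -= 1*R0 → (0, 5, 4)  (L[2][0] := 1)
[col 1] pivot 1
  R2 -= 5*R1 → (0, 0, 3)  (L[2][1] := 5)

L[1][0] = 4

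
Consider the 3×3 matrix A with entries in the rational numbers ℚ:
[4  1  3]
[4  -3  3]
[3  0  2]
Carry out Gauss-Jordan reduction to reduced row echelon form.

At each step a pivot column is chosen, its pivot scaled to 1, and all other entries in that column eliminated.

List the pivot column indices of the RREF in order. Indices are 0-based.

pivot columns: 0, 1, 2

[1] R0 /= 4  ⇒  (1, 1/4, 3/4)
     R1 -= 4·R0  ⇒  (0, -4, 0)
     R2 -= 3·R0  ⇒  (0, -3/4, -1/4)
[2] R1 /= -4  ⇒  (0, 1, 0)
     R0 -= 1/4·R1  ⇒  (1, 0, 3/4)
     R2 -= -3/4·R1  ⇒  (0, 0, -1/4)
[3] R2 /= -1/4  ⇒  (0, 0, 1)
     R0 -= 3/4·R2  ⇒  (1, 0, 0)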